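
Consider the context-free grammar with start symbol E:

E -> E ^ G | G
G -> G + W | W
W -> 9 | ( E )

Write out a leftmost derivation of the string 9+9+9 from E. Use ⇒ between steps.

E ⇒ G ⇒ G+W ⇒ G+W+W ⇒ W+W+W ⇒ 9+W+W ⇒ 9+9+W ⇒ 9+9+9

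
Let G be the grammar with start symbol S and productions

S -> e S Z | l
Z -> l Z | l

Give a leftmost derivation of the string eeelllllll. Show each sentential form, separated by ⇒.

S ⇒ eSZ ⇒ eeSZZ ⇒ eeeSZZZ ⇒ eeelZZZ ⇒ eeellZZZ ⇒ eeelllZZZ ⇒ eeellllZZZ ⇒ eeelllllZZ ⇒ eeellllllZ ⇒ eeelllllll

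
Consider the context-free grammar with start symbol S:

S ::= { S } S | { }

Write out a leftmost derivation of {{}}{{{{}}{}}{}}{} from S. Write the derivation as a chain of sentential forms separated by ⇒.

S⇒{S}S⇒{{}}S⇒{{}}{S}S⇒{{}}{{S}S}S⇒{{}}{{{S}S}S}S⇒{{}}{{{{}}S}S}S⇒{{}}{{{{}}{}}S}S⇒{{}}{{{{}}{}}{}}S⇒{{}}{{{{}}{}}{}}{}

S ⇒ {S}S   [S ::= { S } S]
{S}S ⇒ {{}}S   [S ::= { }]
{{}}S ⇒ {{}}{S}S   [S ::= { S } S]
{{}}{S}S ⇒ {{}}{{S}S}S   [S ::= { S } S]
{{}}{{S}S}S ⇒ {{}}{{{S}S}S}S   [S ::= { S } S]
{{}}{{{S}S}S}S ⇒ {{}}{{{{}}S}S}S   [S ::= { }]
{{}}{{{{}}S}S}S ⇒ {{}}{{{{}}{}}S}S   [S ::= { }]
{{}}{{{{}}{}}S}S ⇒ {{}}{{{{}}{}}{}}S   [S ::= { }]
{{}}{{{{}}{}}{}}S ⇒ {{}}{{{{}}{}}{}}{}   [S ::= { }]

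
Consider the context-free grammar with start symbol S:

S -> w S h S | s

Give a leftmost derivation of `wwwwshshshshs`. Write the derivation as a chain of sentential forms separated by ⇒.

S ⇒ wShS ⇒ wwShShS ⇒ wwwShShShS ⇒ wwwwShShShShS ⇒ wwwwshShShShS ⇒ wwwwshshShShS ⇒ wwwwshshshShS ⇒ wwwwshshshshS ⇒ wwwwshshshshs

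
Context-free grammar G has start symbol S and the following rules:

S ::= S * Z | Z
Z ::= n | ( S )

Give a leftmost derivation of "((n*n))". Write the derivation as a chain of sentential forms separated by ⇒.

S ⇒ Z ⇒ (S) ⇒ (Z) ⇒ ((S)) ⇒ ((S*Z)) ⇒ ((Z*Z)) ⇒ ((n*Z)) ⇒ ((n*n))

S ⇒ Z   [S ::= Z]
Z ⇒ (S)   [Z ::= ( S )]
(S) ⇒ (Z)   [S ::= Z]
(Z) ⇒ ((S))   [Z ::= ( S )]
((S)) ⇒ ((S*Z))   [S ::= S * Z]
((S*Z)) ⇒ ((Z*Z))   [S ::= Z]
((Z*Z)) ⇒ ((n*Z))   [Z ::= n]
((n*Z)) ⇒ ((n*n))   [Z ::= n]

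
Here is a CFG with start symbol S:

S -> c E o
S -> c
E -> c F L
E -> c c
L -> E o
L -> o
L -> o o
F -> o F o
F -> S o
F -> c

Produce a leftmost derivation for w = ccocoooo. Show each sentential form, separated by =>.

S => cEo => ccFLo => ccoFoLo => ccocoLo => ccocoooo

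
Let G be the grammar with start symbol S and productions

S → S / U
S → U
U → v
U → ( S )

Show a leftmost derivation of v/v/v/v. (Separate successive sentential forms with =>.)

S => S/U   [S → S / U]
S/U => S/U/U   [S → S / U]
S/U/U => S/U/U/U   [S → S / U]
S/U/U/U => U/U/U/U   [S → U]
U/U/U/U => v/U/U/U   [U → v]
v/U/U/U => v/v/U/U   [U → v]
v/v/U/U => v/v/v/U   [U → v]
v/v/v/U => v/v/v/v   [U → v]

S=>S/U=>S/U/U=>S/U/U/U=>U/U/U/U=>v/U/U/U=>v/v/U/U=>v/v/v/U=>v/v/v/v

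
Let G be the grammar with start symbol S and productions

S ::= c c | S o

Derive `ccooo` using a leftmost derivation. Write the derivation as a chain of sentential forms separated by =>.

S => So => Soo => Sooo => ccooo

S => So   [S ::= S o]
So => Soo   [S ::= S o]
Soo => Sooo   [S ::= S o]
Sooo => ccooo   [S ::= c c]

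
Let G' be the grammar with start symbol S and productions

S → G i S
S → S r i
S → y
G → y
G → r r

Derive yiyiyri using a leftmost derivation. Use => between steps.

S => Sri => GiSri => yiSri => yiGiSri => yiyiSri => yiyiyri

S => Sri   [S → S r i]
Sri => GiSri   [S → G i S]
GiSri => yiSri   [G → y]
yiSri => yiGiSri   [S → G i S]
yiGiSri => yiyiSri   [G → y]
yiyiSri => yiyiyri   [S → y]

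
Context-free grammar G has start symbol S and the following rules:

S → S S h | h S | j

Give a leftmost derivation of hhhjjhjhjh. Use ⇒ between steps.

S ⇒ SSh ⇒ SShSh ⇒ SShShSh ⇒ hSShShSh ⇒ hhSShShSh ⇒ hhhSShShSh ⇒ hhhjShShSh ⇒ hhhjjhShSh ⇒ hhhjjhjhSh ⇒ hhhjjhjhjh

S ⇒ SSh   [S → S S h]
SSh ⇒ SShSh   [S → S S h]
SShSh ⇒ SShShSh   [S → S S h]
SShShSh ⇒ hSShShSh   [S → h S]
hSShShSh ⇒ hhSShShSh   [S → h S]
hhSShShSh ⇒ hhhSShShSh   [S → h S]
hhhSShShSh ⇒ hhhjShShSh   [S → j]
hhhjShShSh ⇒ hhhjjhShSh   [S → j]
hhhjjhShSh ⇒ hhhjjhjhSh   [S → j]
hhhjjhjhSh ⇒ hhhjjhjhjh   [S → j]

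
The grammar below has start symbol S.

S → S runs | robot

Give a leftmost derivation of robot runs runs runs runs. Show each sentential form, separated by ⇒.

S ⇒ S runs ⇒ S runs runs ⇒ S runs runs runs ⇒ S runs runs runs runs ⇒ robot runs runs runs runs

S ⇒ S runs   [S → S runs]
S runs ⇒ S runs runs   [S → S runs]
S runs runs ⇒ S runs runs runs   [S → S runs]
S runs runs runs ⇒ S runs runs runs runs   [S → S runs]
S runs runs runs runs ⇒ robot runs runs runs runs   [S → robot]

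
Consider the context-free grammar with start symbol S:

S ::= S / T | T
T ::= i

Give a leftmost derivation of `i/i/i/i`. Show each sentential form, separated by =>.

S=>S/T=>S/T/T=>S/T/T/T=>T/T/T/T=>i/T/T/T=>i/i/T/T=>i/i/i/T=>i/i/i/i

S => S/T   [S ::= S / T]
S/T => S/T/T   [S ::= S / T]
S/T/T => S/T/T/T   [S ::= S / T]
S/T/T/T => T/T/T/T   [S ::= T]
T/T/T/T => i/T/T/T   [T ::= i]
i/T/T/T => i/i/T/T   [T ::= i]
i/i/T/T => i/i/i/T   [T ::= i]
i/i/i/T => i/i/i/i   [T ::= i]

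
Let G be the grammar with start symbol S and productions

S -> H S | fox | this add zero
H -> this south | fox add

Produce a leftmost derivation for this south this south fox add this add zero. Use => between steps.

S => H S   [S -> H S]
H S => this south S   [H -> this south]
this south S => this south H S   [S -> H S]
this south H S => this south this south S   [H -> this south]
this south this south S => this south this south H S   [S -> H S]
this south this south H S => this south this south fox add S   [H -> fox add]
this south this south fox add S => this south this south fox add this add zero   [S -> this add zero]

S => H S => this south S => this south H S => this south this south S => this south this south H S => this south this south fox add S => this south this south fox add this add zero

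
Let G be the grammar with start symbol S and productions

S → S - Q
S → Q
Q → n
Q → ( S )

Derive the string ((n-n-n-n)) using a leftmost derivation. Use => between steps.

S => Q   [S → Q]
Q => (S)   [Q → ( S )]
(S) => (Q)   [S → Q]
(Q) => ((S))   [Q → ( S )]
((S)) => ((S-Q))   [S → S - Q]
((S-Q)) => ((S-Q-Q))   [S → S - Q]
((S-Q-Q)) => ((S-Q-Q-Q))   [S → S - Q]
((S-Q-Q-Q)) => ((Q-Q-Q-Q))   [S → Q]
((Q-Q-Q-Q)) => ((n-Q-Q-Q))   [Q → n]
((n-Q-Q-Q)) => ((n-n-Q-Q))   [Q → n]
((n-n-Q-Q)) => ((n-n-n-Q))   [Q → n]
((n-n-n-Q)) => ((n-n-n-n))   [Q → n]

S=>Q=>(S)=>(Q)=>((S))=>((S-Q))=>((S-Q-Q))=>((S-Q-Q-Q))=>((Q-Q-Q-Q))=>((n-Q-Q-Q))=>((n-n-Q-Q))=>((n-n-n-Q))=>((n-n-n-n))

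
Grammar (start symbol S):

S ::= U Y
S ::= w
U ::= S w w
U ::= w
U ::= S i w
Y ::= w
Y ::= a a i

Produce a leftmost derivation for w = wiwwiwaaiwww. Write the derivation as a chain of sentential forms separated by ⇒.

S⇒UY⇒SwwY⇒UYwwY⇒SiwYwwY⇒UYiwYwwY⇒SiwYiwYwwY⇒wiwYiwYwwY⇒wiwwiwYwwY⇒wiwwiwaaiwwY⇒wiwwiwaaiwww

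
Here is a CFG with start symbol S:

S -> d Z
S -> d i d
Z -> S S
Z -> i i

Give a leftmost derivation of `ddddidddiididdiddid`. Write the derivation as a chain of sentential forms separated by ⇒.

S ⇒ dZ   [S -> d Z]
dZ ⇒ dSS   [Z -> S S]
dSS ⇒ ddZS   [S -> d Z]
ddZS ⇒ ddSSS   [Z -> S S]
ddSSS ⇒ dddZSS   [S -> d Z]
dddZSS ⇒ dddSSSS   [Z -> S S]
dddSSSS ⇒ ddddidSSS   [S -> d i d]
ddddidSSS ⇒ ddddiddZSS   [S -> d Z]
ddddiddZSS ⇒ ddddiddSSSS   [Z -> S S]
ddddiddSSSS ⇒ ddddidddZSSS   [S -> d Z]
ddddidddZSSS ⇒ ddddidddiiSSS   [Z -> i i]
ddddidddiiSSS ⇒ ddddidddiididSS   [S -> d i d]
ddddidddiididSS ⇒ ddddidddiididdidS   [S -> d i d]
ddddidddiididdidS ⇒ ddddidddiididdiddid   [S -> d i d]

S⇒dZ⇒dSS⇒ddZS⇒ddSSS⇒dddZSS⇒dddSSSS⇒ddddidSSS⇒ddddiddZSS⇒ddddiddSSSS⇒ddddidddZSSS⇒ddddidddiiSSS⇒ddddidddiididSS⇒ddddidddiididdidS⇒ddddidddiididdiddid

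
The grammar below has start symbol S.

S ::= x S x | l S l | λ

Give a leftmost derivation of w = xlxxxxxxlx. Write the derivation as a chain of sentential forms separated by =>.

S => xSx => xlSlx => xlxSxlx => xlxxSxxlx => xlxxxSxxxlx => xlxxxxxxlx

S => xSx   [S ::= x S x]
xSx => xlSlx   [S ::= l S l]
xlSlx => xlxSxlx   [S ::= x S x]
xlxSxlx => xlxxSxxlx   [S ::= x S x]
xlxxSxxlx => xlxxxSxxxlx   [S ::= x S x]
xlxxxSxxxlx => xlxxxxxxlx   [S ::= λ]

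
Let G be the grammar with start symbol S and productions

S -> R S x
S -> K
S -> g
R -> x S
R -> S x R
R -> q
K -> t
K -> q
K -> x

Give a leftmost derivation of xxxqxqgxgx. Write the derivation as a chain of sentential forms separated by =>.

S => RSx => xSSx => xRSxSx => xSxRSxSx => xKxRSxSx => xxxRSxSx => xxxSxRSxSx => xxxKxRSxSx => xxxqxRSxSx => xxxqxqSxSx => xxxqxqgxSx => xxxqxqgxgx

S => RSx   [S -> R S x]
RSx => xSSx   [R -> x S]
xSSx => xRSxSx   [S -> R S x]
xRSxSx => xSxRSxSx   [R -> S x R]
xSxRSxSx => xKxRSxSx   [S -> K]
xKxRSxSx => xxxRSxSx   [K -> x]
xxxRSxSx => xxxSxRSxSx   [R -> S x R]
xxxSxRSxSx => xxxKxRSxSx   [S -> K]
xxxKxRSxSx => xxxqxRSxSx   [K -> q]
xxxqxRSxSx => xxxqxqSxSx   [R -> q]
xxxqxqSxSx => xxxqxqgxSx   [S -> g]
xxxqxqgxSx => xxxqxqgxgx   [S -> g]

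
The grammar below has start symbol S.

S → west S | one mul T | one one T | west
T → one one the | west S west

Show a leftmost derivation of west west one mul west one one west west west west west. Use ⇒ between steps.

S ⇒ west S ⇒ west west S ⇒ west west one mul T ⇒ west west one mul west S west ⇒ west west one mul west one one T west ⇒ west west one mul west one one west S west west ⇒ west west one mul west one one west west S west west ⇒ west west one mul west one one west west west west west

S ⇒ west S   [S → west S]
west S ⇒ west west S   [S → west S]
west west S ⇒ west west one mul T   [S → one mul T]
west west one mul T ⇒ west west one mul west S west   [T → west S west]
west west one mul west S west ⇒ west west one mul west one one T west   [S → one one T]
west west one mul west one one T west ⇒ west west one mul west one one west S west west   [T → west S west]
west west one mul west one one west S west west ⇒ west west one mul west one one west west S west west   [S → west S]
west west one mul west one one west west S west west ⇒ west west one mul west one one west west west west west   [S → west]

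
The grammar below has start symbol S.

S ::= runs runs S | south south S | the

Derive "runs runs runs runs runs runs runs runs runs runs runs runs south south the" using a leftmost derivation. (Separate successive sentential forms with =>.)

S => runs runs S   [S ::= runs runs S]
runs runs S => runs runs runs runs S   [S ::= runs runs S]
runs runs runs runs S => runs runs runs runs runs runs S   [S ::= runs runs S]
runs runs runs runs runs runs S => runs runs runs runs runs runs runs runs S   [S ::= runs runs S]
runs runs runs runs runs runs runs runs S => runs runs runs runs runs runs runs runs runs runs S   [S ::= runs runs S]
runs runs runs runs runs runs runs runs runs runs S => runs runs runs runs runs runs runs runs runs runs runs runs S   [S ::= runs runs S]
runs runs runs runs runs runs runs runs runs runs runs runs S => runs runs runs runs runs runs runs runs runs runs runs runs south south S   [S ::= south south S]
runs runs runs runs runs runs runs runs runs runs runs runs south south S => runs runs runs runs runs runs runs runs runs runs runs runs south south the   [S ::= the]

S => runs runs S => runs runs runs runs S => runs runs runs runs runs runs S => runs runs runs runs runs runs runs runs S => runs runs runs runs runs runs runs runs runs runs S => runs runs runs runs runs runs runs runs runs runs runs runs S => runs runs runs runs runs runs runs runs runs runs runs runs south south S => runs runs runs runs runs runs runs runs runs runs runs runs south south the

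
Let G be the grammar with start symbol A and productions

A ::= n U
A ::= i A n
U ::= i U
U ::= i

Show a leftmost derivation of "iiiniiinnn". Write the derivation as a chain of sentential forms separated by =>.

A=>iAn=>iiAnn=>iiiAnnn=>iiinUnnn=>iiiniUnnn=>iiiniiUnnn=>iiiniiinnn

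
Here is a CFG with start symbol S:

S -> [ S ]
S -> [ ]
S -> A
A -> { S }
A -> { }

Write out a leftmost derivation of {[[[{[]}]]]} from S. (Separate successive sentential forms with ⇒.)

S⇒A⇒{S}⇒{[S]}⇒{[[S]]}⇒{[[[S]]]}⇒{[[[A]]]}⇒{[[[{S}]]]}⇒{[[[{[]}]]]}

S ⇒ A   [S -> A]
A ⇒ {S}   [A -> { S }]
{S} ⇒ {[S]}   [S -> [ S ]]
{[S]} ⇒ {[[S]]}   [S -> [ S ]]
{[[S]]} ⇒ {[[[S]]]}   [S -> [ S ]]
{[[[S]]]} ⇒ {[[[A]]]}   [S -> A]
{[[[A]]]} ⇒ {[[[{S}]]]}   [A -> { S }]
{[[[{S}]]]} ⇒ {[[[{[]}]]]}   [S -> [ ]]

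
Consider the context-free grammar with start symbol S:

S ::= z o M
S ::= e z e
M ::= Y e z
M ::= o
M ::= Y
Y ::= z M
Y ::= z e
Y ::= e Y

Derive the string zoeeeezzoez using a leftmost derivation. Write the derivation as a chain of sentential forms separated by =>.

S => zoM => zoY => zoeY => zoeeY => zoeeeY => zoeeeeY => zoeeeezM => zoeeeezYez => zoeeeezzMez => zoeeeezzoez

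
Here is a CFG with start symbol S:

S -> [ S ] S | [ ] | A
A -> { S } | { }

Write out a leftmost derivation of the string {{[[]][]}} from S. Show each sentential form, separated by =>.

S => A   [S -> A]
A => {S}   [A -> { S }]
{S} => {A}   [S -> A]
{A} => {{S}}   [A -> { S }]
{{S}} => {{[S]S}}   [S -> [ S ] S]
{{[S]S}} => {{[[]]S}}   [S -> [ ]]
{{[[]]S}} => {{[[]][]}}   [S -> [ ]]

S => A => {S} => {A} => {{S}} => {{[S]S}} => {{[[]]S}} => {{[[]][]}}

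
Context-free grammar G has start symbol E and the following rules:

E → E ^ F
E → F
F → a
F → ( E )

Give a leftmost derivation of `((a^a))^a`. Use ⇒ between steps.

E⇒E^F⇒F^F⇒(E)^F⇒(F)^F⇒((E))^F⇒((E^F))^F⇒((F^F))^F⇒((a^F))^F⇒((a^a))^F⇒((a^a))^a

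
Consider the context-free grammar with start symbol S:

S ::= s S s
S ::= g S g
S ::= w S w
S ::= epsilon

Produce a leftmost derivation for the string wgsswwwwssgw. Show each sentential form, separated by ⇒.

S ⇒ wSw ⇒ wgSgw ⇒ wgsSsgw ⇒ wgssSssgw ⇒ wgsswSwssgw ⇒ wgsswwSwwssgw ⇒ wgsswwwwssgw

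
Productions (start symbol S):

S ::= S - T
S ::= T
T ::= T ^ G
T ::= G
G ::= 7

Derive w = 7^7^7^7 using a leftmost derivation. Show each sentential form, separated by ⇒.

S ⇒ T ⇒ T^G ⇒ T^G^G ⇒ T^G^G^G ⇒ G^G^G^G ⇒ 7^G^G^G ⇒ 7^7^G^G ⇒ 7^7^7^G ⇒ 7^7^7^7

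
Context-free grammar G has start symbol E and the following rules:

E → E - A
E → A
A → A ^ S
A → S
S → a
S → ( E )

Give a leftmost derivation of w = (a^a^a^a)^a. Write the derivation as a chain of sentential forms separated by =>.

E => A => A^S => S^S => (E)^S => (A)^S => (A^S)^S => (A^S^S)^S => (A^S^S^S)^S => (S^S^S^S)^S => (a^S^S^S)^S => (a^a^S^S)^S => (a^a^a^S)^S => (a^a^a^a)^S => (a^a^a^a)^a

E => A   [E → A]
A => A^S   [A → A ^ S]
A^S => S^S   [A → S]
S^S => (E)^S   [S → ( E )]
(E)^S => (A)^S   [E → A]
(A)^S => (A^S)^S   [A → A ^ S]
(A^S)^S => (A^S^S)^S   [A → A ^ S]
(A^S^S)^S => (A^S^S^S)^S   [A → A ^ S]
(A^S^S^S)^S => (S^S^S^S)^S   [A → S]
(S^S^S^S)^S => (a^S^S^S)^S   [S → a]
(a^S^S^S)^S => (a^a^S^S)^S   [S → a]
(a^a^S^S)^S => (a^a^a^S)^S   [S → a]
(a^a^a^S)^S => (a^a^a^a)^S   [S → a]
(a^a^a^a)^S => (a^a^a^a)^a   [S → a]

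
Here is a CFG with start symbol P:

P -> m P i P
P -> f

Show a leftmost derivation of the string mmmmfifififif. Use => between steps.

P => mPiP => mmPiPiP => mmmPiPiPiP => mmmmPiPiPiPiP => mmmmfiPiPiPiP => mmmmfifiPiPiP => mmmmfififiPiP => mmmmfifififiP => mmmmfifififif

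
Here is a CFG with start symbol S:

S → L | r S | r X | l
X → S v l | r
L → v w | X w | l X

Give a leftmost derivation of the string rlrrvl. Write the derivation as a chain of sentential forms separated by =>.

S => rS   [S → r S]
rS => rL   [S → L]
rL => rlX   [L → l X]
rlX => rlSvl   [X → S v l]
rlSvl => rlrXvl   [S → r X]
rlrXvl => rlrrvl   [X → r]

S => rS => rL => rlX => rlSvl => rlrXvl => rlrrvl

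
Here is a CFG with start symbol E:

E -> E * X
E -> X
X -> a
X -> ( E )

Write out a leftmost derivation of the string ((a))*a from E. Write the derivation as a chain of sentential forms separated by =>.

E => E*X => X*X => (E)*X => (X)*X => ((E))*X => ((X))*X => ((a))*X => ((a))*a

E => E*X   [E -> E * X]
E*X => X*X   [E -> X]
X*X => (E)*X   [X -> ( E )]
(E)*X => (X)*X   [E -> X]
(X)*X => ((E))*X   [X -> ( E )]
((E))*X => ((X))*X   [E -> X]
((X))*X => ((a))*X   [X -> a]
((a))*X => ((a))*a   [X -> a]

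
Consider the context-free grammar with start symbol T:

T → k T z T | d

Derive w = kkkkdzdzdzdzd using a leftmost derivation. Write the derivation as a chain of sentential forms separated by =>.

T=>kTzT=>kkTzTzT=>kkkTzTzTzT=>kkkkTzTzTzTzT=>kkkkdzTzTzTzT=>kkkkdzdzTzTzT=>kkkkdzdzdzTzT=>kkkkdzdzdzdzT=>kkkkdzdzdzdzd

T => kTzT   [T → k T z T]
kTzT => kkTzTzT   [T → k T z T]
kkTzTzT => kkkTzTzTzT   [T → k T z T]
kkkTzTzTzT => kkkkTzTzTzTzT   [T → k T z T]
kkkkTzTzTzTzT => kkkkdzTzTzTzT   [T → d]
kkkkdzTzTzTzT => kkkkdzdzTzTzT   [T → d]
kkkkdzdzTzTzT => kkkkdzdzdzTzT   [T → d]
kkkkdzdzdzTzT => kkkkdzdzdzdzT   [T → d]
kkkkdzdzdzdzT => kkkkdzdzdzdzd   [T → d]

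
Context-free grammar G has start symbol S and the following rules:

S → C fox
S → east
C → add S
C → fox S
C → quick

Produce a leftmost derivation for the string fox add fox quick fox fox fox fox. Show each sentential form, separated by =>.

S => C fox => fox S fox => fox C fox fox => fox add S fox fox => fox add C fox fox fox => fox add fox S fox fox fox => fox add fox C fox fox fox fox => fox add fox quick fox fox fox fox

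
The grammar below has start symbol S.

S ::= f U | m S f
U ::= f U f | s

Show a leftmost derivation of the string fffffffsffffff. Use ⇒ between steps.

S ⇒ fU ⇒ ffUf ⇒ fffUff ⇒ ffffUfff ⇒ fffffUffff ⇒ ffffffUfffff ⇒ fffffffUffffff ⇒ fffffffsffffff

S ⇒ fU   [S ::= f U]
fU ⇒ ffUf   [U ::= f U f]
ffUf ⇒ fffUff   [U ::= f U f]
fffUff ⇒ ffffUfff   [U ::= f U f]
ffffUfff ⇒ fffffUffff   [U ::= f U f]
fffffUffff ⇒ ffffffUfffff   [U ::= f U f]
ffffffUfffff ⇒ fffffffUffffff   [U ::= f U f]
fffffffUffffff ⇒ fffffffsffffff   [U ::= s]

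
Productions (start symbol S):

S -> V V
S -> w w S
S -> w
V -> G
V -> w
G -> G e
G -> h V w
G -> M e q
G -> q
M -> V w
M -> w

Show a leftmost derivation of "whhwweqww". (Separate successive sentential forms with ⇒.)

S ⇒ VV   [S -> V V]
VV ⇒ wV   [V -> w]
wV ⇒ wG   [V -> G]
wG ⇒ whVw   [G -> h V w]
whVw ⇒ whGw   [V -> G]
whGw ⇒ whhVww   [G -> h V w]
whhVww ⇒ whhGww   [V -> G]
whhGww ⇒ whhMeqww   [G -> M e q]
whhMeqww ⇒ whhVweqww   [M -> V w]
whhVweqww ⇒ whhwweqww   [V -> w]

S ⇒ VV ⇒ wV ⇒ wG ⇒ whVw ⇒ whGw ⇒ whhVww ⇒ whhGww ⇒ whhMeqww ⇒ whhVweqww ⇒ whhwweqww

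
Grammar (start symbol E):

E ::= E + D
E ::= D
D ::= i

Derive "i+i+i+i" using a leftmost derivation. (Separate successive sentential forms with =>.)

E => E+D   [E ::= E + D]
E+D => E+D+D   [E ::= E + D]
E+D+D => E+D+D+D   [E ::= E + D]
E+D+D+D => D+D+D+D   [E ::= D]
D+D+D+D => i+D+D+D   [D ::= i]
i+D+D+D => i+i+D+D   [D ::= i]
i+i+D+D => i+i+i+D   [D ::= i]
i+i+i+D => i+i+i+i   [D ::= i]

E=>E+D=>E+D+D=>E+D+D+D=>D+D+D+D=>i+D+D+D=>i+i+D+D=>i+i+i+D=>i+i+i+i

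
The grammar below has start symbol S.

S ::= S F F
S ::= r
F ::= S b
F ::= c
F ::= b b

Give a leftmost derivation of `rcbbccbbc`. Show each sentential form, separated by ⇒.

S⇒SFF⇒SFFFF⇒SFFFFFF⇒rFFFFFF⇒rcFFFFF⇒rcbbFFFF⇒rcbbcFFF⇒rcbbccFF⇒rcbbccbbF⇒rcbbccbbc

S ⇒ SFF   [S ::= S F F]
SFF ⇒ SFFFF   [S ::= S F F]
SFFFF ⇒ SFFFFFF   [S ::= S F F]
SFFFFFF ⇒ rFFFFFF   [S ::= r]
rFFFFFF ⇒ rcFFFFF   [F ::= c]
rcFFFFF ⇒ rcbbFFFF   [F ::= b b]
rcbbFFFF ⇒ rcbbcFFF   [F ::= c]
rcbbcFFF ⇒ rcbbccFF   [F ::= c]
rcbbccFF ⇒ rcbbccbbF   [F ::= b b]
rcbbccbbF ⇒ rcbbccbbc   [F ::= c]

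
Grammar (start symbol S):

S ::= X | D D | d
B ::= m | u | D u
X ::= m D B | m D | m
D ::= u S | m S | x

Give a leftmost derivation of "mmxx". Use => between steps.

S => DD => mSD => mXD => mmDD => mmxD => mmxx

S => DD   [S ::= D D]
DD => mSD   [D ::= m S]
mSD => mXD   [S ::= X]
mXD => mmDD   [X ::= m D]
mmDD => mmxD   [D ::= x]
mmxD => mmxx   [D ::= x]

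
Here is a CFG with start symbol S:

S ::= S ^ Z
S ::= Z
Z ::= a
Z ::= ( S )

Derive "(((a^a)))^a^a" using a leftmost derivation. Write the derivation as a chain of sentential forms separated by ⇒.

S ⇒ S^Z ⇒ S^Z^Z ⇒ Z^Z^Z ⇒ (S)^Z^Z ⇒ (Z)^Z^Z ⇒ ((S))^Z^Z ⇒ ((Z))^Z^Z ⇒ (((S)))^Z^Z ⇒ (((S^Z)))^Z^Z ⇒ (((Z^Z)))^Z^Z ⇒ (((a^Z)))^Z^Z ⇒ (((a^a)))^Z^Z ⇒ (((a^a)))^a^Z ⇒ (((a^a)))^a^a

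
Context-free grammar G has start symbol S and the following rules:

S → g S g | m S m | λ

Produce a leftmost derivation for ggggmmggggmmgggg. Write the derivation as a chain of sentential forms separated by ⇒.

S ⇒ gSg   [S → g S g]
gSg ⇒ ggSgg   [S → g S g]
ggSgg ⇒ gggSggg   [S → g S g]
gggSggg ⇒ ggggSgggg   [S → g S g]
ggggSgggg ⇒ ggggmSmgggg   [S → m S m]
ggggmSmgggg ⇒ ggggmmSmmgggg   [S → m S m]
ggggmmSmmgggg ⇒ ggggmmgSgmmgggg   [S → g S g]
ggggmmgSgmmgggg ⇒ ggggmmggSggmmgggg   [S → g S g]
ggggmmggSggmmgggg ⇒ ggggmmggggmmgggg   [S → λ]

S ⇒ gSg ⇒ ggSgg ⇒ gggSggg ⇒ ggggSgggg ⇒ ggggmSmgggg ⇒ ggggmmSmmgggg ⇒ ggggmmgSgmmgggg ⇒ ggggmmggSggmmgggg ⇒ ggggmmggggmmgggg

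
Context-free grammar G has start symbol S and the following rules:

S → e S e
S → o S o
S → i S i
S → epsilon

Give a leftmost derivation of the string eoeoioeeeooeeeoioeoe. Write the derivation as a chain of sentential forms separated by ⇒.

S ⇒ eSe ⇒ eoSoe ⇒ eoeSeoe ⇒ eoeoSoeoe ⇒ eoeoiSioeoe ⇒ eoeoioSoioeoe ⇒ eoeoioeSeoioeoe ⇒ eoeoioeeSeeoioeoe ⇒ eoeoioeeeSeeeoioeoe ⇒ eoeoioeeeoSoeeeoioeoe ⇒ eoeoioeeeooeeeoioeoe

S ⇒ eSe   [S → e S e]
eSe ⇒ eoSoe   [S → o S o]
eoSoe ⇒ eoeSeoe   [S → e S e]
eoeSeoe ⇒ eoeoSoeoe   [S → o S o]
eoeoSoeoe ⇒ eoeoiSioeoe   [S → i S i]
eoeoiSioeoe ⇒ eoeoioSoioeoe   [S → o S o]
eoeoioSoioeoe ⇒ eoeoioeSeoioeoe   [S → e S e]
eoeoioeSeoioeoe ⇒ eoeoioeeSeeoioeoe   [S → e S e]
eoeoioeeSeeoioeoe ⇒ eoeoioeeeSeeeoioeoe   [S → e S e]
eoeoioeeeSeeeoioeoe ⇒ eoeoioeeeoSoeeeoioeoe   [S → o S o]
eoeoioeeeoSoeeeoioeoe ⇒ eoeoioeeeooeeeoioeoe   [S → epsilon]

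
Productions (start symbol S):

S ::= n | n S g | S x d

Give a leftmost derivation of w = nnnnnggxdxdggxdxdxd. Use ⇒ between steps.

S ⇒ Sxd   [S ::= S x d]
Sxd ⇒ Sxdxd   [S ::= S x d]
Sxdxd ⇒ Sxdxdxd   [S ::= S x d]
Sxdxdxd ⇒ nSgxdxdxd   [S ::= n S g]
nSgxdxdxd ⇒ nnSggxdxdxd   [S ::= n S g]
nnSggxdxdxd ⇒ nnSxdggxdxdxd   [S ::= S x d]
nnSxdggxdxdxd ⇒ nnSxdxdggxdxdxd   [S ::= S x d]
nnSxdxdggxdxdxd ⇒ nnnSgxdxdggxdxdxd   [S ::= n S g]
nnnSgxdxdggxdxdxd ⇒ nnnnSggxdxdggxdxdxd   [S ::= n S g]
nnnnSggxdxdggxdxdxd ⇒ nnnnnggxdxdggxdxdxd   [S ::= n]

S ⇒ Sxd ⇒ Sxdxd ⇒ Sxdxdxd ⇒ nSgxdxdxd ⇒ nnSggxdxdxd ⇒ nnSxdggxdxdxd ⇒ nnSxdxdggxdxdxd ⇒ nnnSgxdxdggxdxdxd ⇒ nnnnSggxdxdggxdxdxd ⇒ nnnnnggxdxdggxdxdxd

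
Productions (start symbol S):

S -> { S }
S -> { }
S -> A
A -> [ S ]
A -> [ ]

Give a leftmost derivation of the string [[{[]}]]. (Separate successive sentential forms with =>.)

S => A => [S] => [A] => [[S]] => [[{S}]] => [[{A}]] => [[{[]}]]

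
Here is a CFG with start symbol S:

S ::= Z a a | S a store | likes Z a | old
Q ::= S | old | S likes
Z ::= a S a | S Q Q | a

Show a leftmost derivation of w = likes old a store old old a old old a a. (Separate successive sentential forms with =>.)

S => Z a a => S Q Q a a => likes Z a Q Q a a => likes S Q Q a Q Q a a => likes S a store Q Q a Q Q a a => likes old a store Q Q a Q Q a a => likes old a store old Q a Q Q a a => likes old a store old old a Q Q a a => likes old a store old old a old Q a a => likes old a store old old a old old a a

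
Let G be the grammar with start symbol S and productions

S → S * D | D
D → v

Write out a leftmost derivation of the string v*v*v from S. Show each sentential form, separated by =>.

S => S*D => S*D*D => D*D*D => v*D*D => v*v*D => v*v*v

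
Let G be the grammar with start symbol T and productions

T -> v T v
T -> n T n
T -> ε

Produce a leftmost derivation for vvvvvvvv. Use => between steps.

T => vTv   [T -> v T v]
vTv => vvTvv   [T -> v T v]
vvTvv => vvvTvvv   [T -> v T v]
vvvTvvv => vvvvTvvvv   [T -> v T v]
vvvvTvvvv => vvvvvvvv   [T -> ε]

T => vTv => vvTvv => vvvTvvv => vvvvTvvvv => vvvvvvvv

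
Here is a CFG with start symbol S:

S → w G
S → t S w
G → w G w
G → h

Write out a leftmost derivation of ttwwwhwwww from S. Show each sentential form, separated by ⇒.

S ⇒ tSw   [S → t S w]
tSw ⇒ ttSww   [S → t S w]
ttSww ⇒ ttwGww   [S → w G]
ttwGww ⇒ ttwwGwww   [G → w G w]
ttwwGwww ⇒ ttwwwGwwww   [G → w G w]
ttwwwGwwww ⇒ ttwwwhwwww   [G → h]

S⇒tSw⇒ttSww⇒ttwGww⇒ttwwGwww⇒ttwwwGwwww⇒ttwwwhwwww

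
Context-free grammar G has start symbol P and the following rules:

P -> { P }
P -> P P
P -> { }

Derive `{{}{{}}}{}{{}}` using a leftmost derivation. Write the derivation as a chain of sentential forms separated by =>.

P => PP => {P}P => {PP}P => {{}P}P => {{}{P}}P => {{}{{}}}P => {{}{{}}}PP => {{}{{}}}{}P => {{}{{}}}{}{P} => {{}{{}}}{}{{}}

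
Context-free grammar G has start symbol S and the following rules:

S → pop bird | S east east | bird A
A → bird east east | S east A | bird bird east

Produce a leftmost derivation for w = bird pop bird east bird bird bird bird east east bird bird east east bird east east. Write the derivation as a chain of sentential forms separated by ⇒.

S ⇒ bird A   [S → bird A]
bird A ⇒ bird S east A   [A → S east A]
bird S east A ⇒ bird pop bird east A   [S → pop bird]
bird pop bird east A ⇒ bird pop bird east S east A   [A → S east A]
bird pop bird east S east A ⇒ bird pop bird east bird A east A   [S → bird A]
bird pop bird east bird A east A ⇒ bird pop bird east bird S east A east A   [A → S east A]
bird pop bird east bird S east A east A ⇒ bird pop bird east bird bird A east A east A   [S → bird A]
bird pop bird east bird bird A east A east A ⇒ bird pop bird east bird bird bird bird east east A east A   [A → bird bird east]
bird pop bird east bird bird bird bird east east A east A ⇒ bird pop bird east bird bird bird bird east east bird bird east east A   [A → bird bird east]
bird pop bird east bird bird bird bird east east bird bird east east A ⇒ bird pop bird east bird bird bird bird east east bird bird east east bird east east   [A → bird east east]

S ⇒ bird A ⇒ bird S east A ⇒ bird pop bird east A ⇒ bird pop bird east S east A ⇒ bird pop bird east bird A east A ⇒ bird pop bird east bird S east A east A ⇒ bird pop bird east bird bird A east A east A ⇒ bird pop bird east bird bird bird bird east east A east A ⇒ bird pop bird east bird bird bird bird east east bird bird east east A ⇒ bird pop bird east bird bird bird bird east east bird bird east east bird east east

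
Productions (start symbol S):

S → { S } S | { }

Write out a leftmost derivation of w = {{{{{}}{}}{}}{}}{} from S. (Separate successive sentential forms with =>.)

S => {S}S   [S → { S } S]
{S}S => {{S}S}S   [S → { S } S]
{{S}S}S => {{{S}S}S}S   [S → { S } S]
{{{S}S}S}S => {{{{S}S}S}S}S   [S → { S } S]
{{{{S}S}S}S}S => {{{{{}}S}S}S}S   [S → { }]
{{{{{}}S}S}S}S => {{{{{}}{}}S}S}S   [S → { }]
{{{{{}}{}}S}S}S => {{{{{}}{}}{}}S}S   [S → { }]
{{{{{}}{}}{}}S}S => {{{{{}}{}}{}}{}}S   [S → { }]
{{{{{}}{}}{}}{}}S => {{{{{}}{}}{}}{}}{}   [S → { }]

S=>{S}S=>{{S}S}S=>{{{S}S}S}S=>{{{{S}S}S}S}S=>{{{{{}}S}S}S}S=>{{{{{}}{}}S}S}S=>{{{{{}}{}}{}}S}S=>{{{{{}}{}}{}}{}}S=>{{{{{}}{}}{}}{}}{}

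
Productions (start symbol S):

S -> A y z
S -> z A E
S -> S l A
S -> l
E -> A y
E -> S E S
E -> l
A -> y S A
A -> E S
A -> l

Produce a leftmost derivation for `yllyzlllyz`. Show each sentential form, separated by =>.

S => Ayz   [S -> A y z]
Ayz => ESyz   [A -> E S]
ESyz => SESSyz   [E -> S E S]
SESSyz => AyzESSyz   [S -> A y z]
AyzESSyz => ySAyzESSyz   [A -> y S A]
ySAyzESSyz => ylAyzESSyz   [S -> l]
ylAyzESSyz => yllyzESSyz   [A -> l]
yllyzESSyz => yllyzlSSyz   [E -> l]
yllyzlSSyz => yllyzllSyz   [S -> l]
yllyzllSyz => yllyzlllyz   [S -> l]

S=>Ayz=>ESyz=>SESSyz=>AyzESSyz=>ySAyzESSyz=>ylAyzESSyz=>yllyzESSyz=>yllyzlSSyz=>yllyzllSyz=>yllyzlllyz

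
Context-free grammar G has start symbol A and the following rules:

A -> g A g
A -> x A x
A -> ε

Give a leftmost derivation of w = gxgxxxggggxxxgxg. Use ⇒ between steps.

A ⇒ gAg ⇒ gxAxg ⇒ gxgAgxg ⇒ gxgxAxgxg ⇒ gxgxxAxxgxg ⇒ gxgxxxAxxxgxg ⇒ gxgxxxgAgxxxgxg ⇒ gxgxxxggAggxxxgxg ⇒ gxgxxxggggxxxgxg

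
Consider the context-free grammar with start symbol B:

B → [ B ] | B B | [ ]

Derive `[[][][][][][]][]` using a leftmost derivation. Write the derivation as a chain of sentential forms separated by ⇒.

B ⇒ BB ⇒ [B]B ⇒ [BB]B ⇒ [BBB]B ⇒ [BBBB]B ⇒ [BBBBB]B ⇒ [BBBBBB]B ⇒ [[]BBBBB]B ⇒ [[][]BBBB]B ⇒ [[][][]BBB]B ⇒ [[][][][]BB]B ⇒ [[][][][][]B]B ⇒ [[][][][][][]]B ⇒ [[][][][][][]][]

B ⇒ BB   [B → B B]
BB ⇒ [B]B   [B → [ B ]]
[B]B ⇒ [BB]B   [B → B B]
[BB]B ⇒ [BBB]B   [B → B B]
[BBB]B ⇒ [BBBB]B   [B → B B]
[BBBB]B ⇒ [BBBBB]B   [B → B B]
[BBBBB]B ⇒ [BBBBBB]B   [B → B B]
[BBBBBB]B ⇒ [[]BBBBB]B   [B → [ ]]
[[]BBBBB]B ⇒ [[][]BBBB]B   [B → [ ]]
[[][]BBBB]B ⇒ [[][][]BBB]B   [B → [ ]]
[[][][]BBB]B ⇒ [[][][][]BB]B   [B → [ ]]
[[][][][]BB]B ⇒ [[][][][][]B]B   [B → [ ]]
[[][][][][]B]B ⇒ [[][][][][][]]B   [B → [ ]]
[[][][][][][]]B ⇒ [[][][][][][]][]   [B → [ ]]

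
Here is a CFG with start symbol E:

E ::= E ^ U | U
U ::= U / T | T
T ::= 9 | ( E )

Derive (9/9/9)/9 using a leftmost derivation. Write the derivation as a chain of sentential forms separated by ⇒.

E ⇒ U   [E ::= U]
U ⇒ U/T   [U ::= U / T]
U/T ⇒ T/T   [U ::= T]
T/T ⇒ (E)/T   [T ::= ( E )]
(E)/T ⇒ (U)/T   [E ::= U]
(U)/T ⇒ (U/T)/T   [U ::= U / T]
(U/T)/T ⇒ (U/T/T)/T   [U ::= U / T]
(U/T/T)/T ⇒ (T/T/T)/T   [U ::= T]
(T/T/T)/T ⇒ (9/T/T)/T   [T ::= 9]
(9/T/T)/T ⇒ (9/9/T)/T   [T ::= 9]
(9/9/T)/T ⇒ (9/9/9)/T   [T ::= 9]
(9/9/9)/T ⇒ (9/9/9)/9   [T ::= 9]

E ⇒ U ⇒ U/T ⇒ T/T ⇒ (E)/T ⇒ (U)/T ⇒ (U/T)/T ⇒ (U/T/T)/T ⇒ (T/T/T)/T ⇒ (9/T/T)/T ⇒ (9/9/T)/T ⇒ (9/9/9)/T ⇒ (9/9/9)/9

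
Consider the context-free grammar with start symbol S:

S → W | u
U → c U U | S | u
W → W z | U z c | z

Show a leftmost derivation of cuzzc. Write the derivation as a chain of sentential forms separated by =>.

S => W => Uzc => cUUzc => cuUzc => cuSzc => cuWzc => cuzzc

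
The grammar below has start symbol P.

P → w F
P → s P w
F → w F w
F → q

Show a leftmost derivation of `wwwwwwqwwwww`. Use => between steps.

P => wF   [P → w F]
wF => wwFw   [F → w F w]
wwFw => wwwFww   [F → w F w]
wwwFww => wwwwFwww   [F → w F w]
wwwwFwww => wwwwwFwwww   [F → w F w]
wwwwwFwwww => wwwwwwFwwwww   [F → w F w]
wwwwwwFwwwww => wwwwwwqwwwww   [F → q]

P => wF => wwFw => wwwFww => wwwwFwww => wwwwwFwwww => wwwwwwFwwwww => wwwwwwqwwwww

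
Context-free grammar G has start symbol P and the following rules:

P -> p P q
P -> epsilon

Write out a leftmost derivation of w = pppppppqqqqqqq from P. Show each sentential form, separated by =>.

P=>pPq=>ppPqq=>pppPqqq=>ppppPqqqq=>pppppPqqqqq=>ppppppPqqqqqq=>pppppppPqqqqqqq=>pppppppqqqqqqq

P => pPq   [P -> p P q]
pPq => ppPqq   [P -> p P q]
ppPqq => pppPqqq   [P -> p P q]
pppPqqq => ppppPqqqq   [P -> p P q]
ppppPqqqq => pppppPqqqqq   [P -> p P q]
pppppPqqqqq => ppppppPqqqqqq   [P -> p P q]
ppppppPqqqqqq => pppppppPqqqqqqq   [P -> p P q]
pppppppPqqqqqqq => pppppppqqqqqqq   [P -> epsilon]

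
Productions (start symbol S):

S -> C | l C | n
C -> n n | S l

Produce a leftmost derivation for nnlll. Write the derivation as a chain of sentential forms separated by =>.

S => C => Sl => Cl => Sll => Cll => Slll => Clll => nnlll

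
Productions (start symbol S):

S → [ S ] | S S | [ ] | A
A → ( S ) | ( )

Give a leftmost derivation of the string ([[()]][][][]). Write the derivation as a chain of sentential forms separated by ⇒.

S ⇒ A ⇒ (S) ⇒ (SS) ⇒ (SSS) ⇒ (SSSS) ⇒ ([S]SSS) ⇒ ([[S]]SSS) ⇒ ([[A]]SSS) ⇒ ([[()]]SSS) ⇒ ([[()]][]SS) ⇒ ([[()]][][]S) ⇒ ([[()]][][][])

S ⇒ A   [S → A]
A ⇒ (S)   [A → ( S )]
(S) ⇒ (SS)   [S → S S]
(SS) ⇒ (SSS)   [S → S S]
(SSS) ⇒ (SSSS)   [S → S S]
(SSSS) ⇒ ([S]SSS)   [S → [ S ]]
([S]SSS) ⇒ ([[S]]SSS)   [S → [ S ]]
([[S]]SSS) ⇒ ([[A]]SSS)   [S → A]
([[A]]SSS) ⇒ ([[()]]SSS)   [A → ( )]
([[()]]SSS) ⇒ ([[()]][]SS)   [S → [ ]]
([[()]][]SS) ⇒ ([[()]][][]S)   [S → [ ]]
([[()]][][]S) ⇒ ([[()]][][][])   [S → [ ]]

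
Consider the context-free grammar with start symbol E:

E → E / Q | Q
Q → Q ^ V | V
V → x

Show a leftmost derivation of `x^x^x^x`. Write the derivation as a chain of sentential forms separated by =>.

E => Q => Q^V => Q^V^V => Q^V^V^V => V^V^V^V => x^V^V^V => x^x^V^V => x^x^x^V => x^x^x^x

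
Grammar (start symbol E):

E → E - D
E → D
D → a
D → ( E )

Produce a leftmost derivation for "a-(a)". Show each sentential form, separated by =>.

E => E-D => D-D => a-D => a-(E) => a-(D) => a-(a)

E => E-D   [E → E - D]
E-D => D-D   [E → D]
D-D => a-D   [D → a]
a-D => a-(E)   [D → ( E )]
a-(E) => a-(D)   [E → D]
a-(D) => a-(a)   [D → a]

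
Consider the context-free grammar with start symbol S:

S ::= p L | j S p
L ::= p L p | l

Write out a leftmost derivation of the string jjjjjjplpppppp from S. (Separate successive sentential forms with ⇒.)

S ⇒ jSp   [S ::= j S p]
jSp ⇒ jjSpp   [S ::= j S p]
jjSpp ⇒ jjjSppp   [S ::= j S p]
jjjSppp ⇒ jjjjSpppp   [S ::= j S p]
jjjjSpppp ⇒ jjjjjSppppp   [S ::= j S p]
jjjjjSppppp ⇒ jjjjjjSpppppp   [S ::= j S p]
jjjjjjSpppppp ⇒ jjjjjjpLpppppp   [S ::= p L]
jjjjjjpLpppppp ⇒ jjjjjjplpppppp   [L ::= l]

S ⇒ jSp ⇒ jjSpp ⇒ jjjSppp ⇒ jjjjSpppp ⇒ jjjjjSppppp ⇒ jjjjjjSpppppp ⇒ jjjjjjpLpppppp ⇒ jjjjjjplpppppp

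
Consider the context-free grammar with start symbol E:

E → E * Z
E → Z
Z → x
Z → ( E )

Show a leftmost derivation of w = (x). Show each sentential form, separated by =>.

E => Z => (E) => (Z) => (x)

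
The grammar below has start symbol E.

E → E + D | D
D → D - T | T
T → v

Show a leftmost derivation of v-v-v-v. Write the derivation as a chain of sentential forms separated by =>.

E => D => D-T => D-T-T => D-T-T-T => T-T-T-T => v-T-T-T => v-v-T-T => v-v-v-T => v-v-v-v

E => D   [E → D]
D => D-T   [D → D - T]
D-T => D-T-T   [D → D - T]
D-T-T => D-T-T-T   [D → D - T]
D-T-T-T => T-T-T-T   [D → T]
T-T-T-T => v-T-T-T   [T → v]
v-T-T-T => v-v-T-T   [T → v]
v-v-T-T => v-v-v-T   [T → v]
v-v-v-T => v-v-v-v   [T → v]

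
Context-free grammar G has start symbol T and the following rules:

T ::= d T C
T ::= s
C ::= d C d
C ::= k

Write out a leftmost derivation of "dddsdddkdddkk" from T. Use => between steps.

T => dTC => ddTCC => dddTCCC => dddsCCC => dddsdCdCC => dddsddCddCC => dddsdddCdddCC => dddsdddkdddCC => dddsdddkdddkC => dddsdddkdddkk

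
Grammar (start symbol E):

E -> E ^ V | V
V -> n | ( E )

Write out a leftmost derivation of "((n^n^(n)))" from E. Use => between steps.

E => V   [E -> V]
V => (E)   [V -> ( E )]
(E) => (V)   [E -> V]
(V) => ((E))   [V -> ( E )]
((E)) => ((E^V))   [E -> E ^ V]
((E^V)) => ((E^V^V))   [E -> E ^ V]
((E^V^V)) => ((V^V^V))   [E -> V]
((V^V^V)) => ((n^V^V))   [V -> n]
((n^V^V)) => ((n^n^V))   [V -> n]
((n^n^V)) => ((n^n^(E)))   [V -> ( E )]
((n^n^(E))) => ((n^n^(V)))   [E -> V]
((n^n^(V))) => ((n^n^(n)))   [V -> n]

E => V => (E) => (V) => ((E)) => ((E^V)) => ((E^V^V)) => ((V^V^V)) => ((n^V^V)) => ((n^n^V)) => ((n^n^(E))) => ((n^n^(V))) => ((n^n^(n)))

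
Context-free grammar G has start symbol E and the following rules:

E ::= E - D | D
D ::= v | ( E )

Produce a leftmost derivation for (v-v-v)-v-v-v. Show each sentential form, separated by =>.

E=>E-D=>E-D-D=>E-D-D-D=>D-D-D-D=>(E)-D-D-D=>(E-D)-D-D-D=>(E-D-D)-D-D-D=>(D-D-D)-D-D-D=>(v-D-D)-D-D-D=>(v-v-D)-D-D-D=>(v-v-v)-D-D-D=>(v-v-v)-v-D-D=>(v-v-v)-v-v-D=>(v-v-v)-v-v-v

E => E-D   [E ::= E - D]
E-D => E-D-D   [E ::= E - D]
E-D-D => E-D-D-D   [E ::= E - D]
E-D-D-D => D-D-D-D   [E ::= D]
D-D-D-D => (E)-D-D-D   [D ::= ( E )]
(E)-D-D-D => (E-D)-D-D-D   [E ::= E - D]
(E-D)-D-D-D => (E-D-D)-D-D-D   [E ::= E - D]
(E-D-D)-D-D-D => (D-D-D)-D-D-D   [E ::= D]
(D-D-D)-D-D-D => (v-D-D)-D-D-D   [D ::= v]
(v-D-D)-D-D-D => (v-v-D)-D-D-D   [D ::= v]
(v-v-D)-D-D-D => (v-v-v)-D-D-D   [D ::= v]
(v-v-v)-D-D-D => (v-v-v)-v-D-D   [D ::= v]
(v-v-v)-v-D-D => (v-v-v)-v-v-D   [D ::= v]
(v-v-v)-v-v-D => (v-v-v)-v-v-v   [D ::= v]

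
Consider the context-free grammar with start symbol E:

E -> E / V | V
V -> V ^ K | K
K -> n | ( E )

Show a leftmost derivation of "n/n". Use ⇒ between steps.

E ⇒ E/V ⇒ V/V ⇒ K/V ⇒ n/V ⇒ n/K ⇒ n/n

E ⇒ E/V   [E -> E / V]
E/V ⇒ V/V   [E -> V]
V/V ⇒ K/V   [V -> K]
K/V ⇒ n/V   [K -> n]
n/V ⇒ n/K   [V -> K]
n/K ⇒ n/n   [K -> n]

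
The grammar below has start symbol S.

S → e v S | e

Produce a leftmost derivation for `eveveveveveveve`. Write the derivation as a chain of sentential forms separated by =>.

S => evS => evevS => evevevS => evevevevS => evevevevevS => evevevevevevS => evevevevevevevS => eveveveveveveve

S => evS   [S → e v S]
evS => evevS   [S → e v S]
evevS => evevevS   [S → e v S]
evevevS => evevevevS   [S → e v S]
evevevevS => evevevevevS   [S → e v S]
evevevevevS => evevevevevevS   [S → e v S]
evevevevevevS => evevevevevevevS   [S → e v S]
evevevevevevevS => eveveveveveveve   [S → e]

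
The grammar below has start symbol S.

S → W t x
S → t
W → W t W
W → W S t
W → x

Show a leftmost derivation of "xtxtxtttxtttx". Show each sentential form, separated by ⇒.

S ⇒ Wtx ⇒ WSttx ⇒ WtWSttx ⇒ xtWSttx ⇒ xtWtWSttx ⇒ xtxtWSttx ⇒ xtxtWtWSttx ⇒ xtxtWSttWSttx ⇒ xtxtxSttWSttx ⇒ xtxtxtttWSttx ⇒ xtxtxtttxSttx ⇒ xtxtxtttxtttx

S ⇒ Wtx   [S → W t x]
Wtx ⇒ WSttx   [W → W S t]
WSttx ⇒ WtWSttx   [W → W t W]
WtWSttx ⇒ xtWSttx   [W → x]
xtWSttx ⇒ xtWtWSttx   [W → W t W]
xtWtWSttx ⇒ xtxtWSttx   [W → x]
xtxtWSttx ⇒ xtxtWtWSttx   [W → W t W]
xtxtWtWSttx ⇒ xtxtWSttWSttx   [W → W S t]
xtxtWSttWSttx ⇒ xtxtxSttWSttx   [W → x]
xtxtxSttWSttx ⇒ xtxtxtttWSttx   [S → t]
xtxtxtttWSttx ⇒ xtxtxtttxSttx   [W → x]
xtxtxtttxSttx ⇒ xtxtxtttxtttx   [S → t]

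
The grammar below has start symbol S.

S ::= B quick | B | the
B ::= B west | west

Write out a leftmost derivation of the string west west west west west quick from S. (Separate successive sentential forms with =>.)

S => B quick   [S ::= B quick]
B quick => B west quick   [B ::= B west]
B west quick => B west west quick   [B ::= B west]
B west west quick => B west west west quick   [B ::= B west]
B west west west quick => B west west west west quick   [B ::= B west]
B west west west west quick => west west west west west quick   [B ::= west]

S => B quick => B west quick => B west west quick => B west west west quick => B west west west west quick => west west west west west quick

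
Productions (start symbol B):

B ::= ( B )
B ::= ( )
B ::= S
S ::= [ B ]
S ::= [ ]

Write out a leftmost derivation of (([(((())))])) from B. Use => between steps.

B => (B) => ((B)) => ((S)) => (([B])) => (([(B)])) => (([((B))])) => (([(((B)))])) => (([(((())))]))

B => (B)   [B ::= ( B )]
(B) => ((B))   [B ::= ( B )]
((B)) => ((S))   [B ::= S]
((S)) => (([B]))   [S ::= [ B ]]
(([B])) => (([(B)]))   [B ::= ( B )]
(([(B)])) => (([((B))]))   [B ::= ( B )]
(([((B))])) => (([(((B)))]))   [B ::= ( B )]
(([(((B)))])) => (([(((())))]))   [B ::= ( )]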